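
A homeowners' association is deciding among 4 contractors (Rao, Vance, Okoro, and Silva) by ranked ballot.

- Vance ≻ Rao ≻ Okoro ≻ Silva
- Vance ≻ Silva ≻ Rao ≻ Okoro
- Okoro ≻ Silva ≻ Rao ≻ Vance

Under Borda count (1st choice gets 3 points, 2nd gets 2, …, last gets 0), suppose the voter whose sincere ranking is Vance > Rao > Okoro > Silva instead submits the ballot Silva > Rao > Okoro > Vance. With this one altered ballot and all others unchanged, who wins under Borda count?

Borda totals with the altered ballot: Rao 4, Vance 3, Okoro 4, Silva 7.
The switch changes the winner from Vance to Silva.

Silva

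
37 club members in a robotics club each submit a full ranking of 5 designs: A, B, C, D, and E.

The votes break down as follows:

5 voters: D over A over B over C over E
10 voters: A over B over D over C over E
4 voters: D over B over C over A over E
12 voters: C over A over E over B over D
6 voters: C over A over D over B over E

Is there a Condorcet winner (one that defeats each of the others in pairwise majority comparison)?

No

Head-to-head results (37 voters total):
A vs B: A wins 33–4.
A vs C: C wins 22–15.
A vs D: A wins 28–9.
A vs E: A wins 37–0.
B vs C: B wins 19–18.
B vs D: B wins 22–15.
B vs E: B wins 25–12.
C vs D: D wins 19–18.
C vs E: C wins 37–0.
D vs E: D wins 25–12.
No candidate beats all others: A beats B beats C beats A, a majority cycle.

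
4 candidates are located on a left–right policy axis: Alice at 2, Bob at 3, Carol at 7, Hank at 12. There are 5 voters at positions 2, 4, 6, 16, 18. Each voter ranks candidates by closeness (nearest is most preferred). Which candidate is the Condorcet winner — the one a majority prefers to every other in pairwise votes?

Carol

With single-peaked preferences on a line, the Condorcet winner is the candidate closest to the median voter.
The median voter (position 6) is closest to Carol at 7.
Check: Carol vs Bob — voters closer to Carol: 3 of 5.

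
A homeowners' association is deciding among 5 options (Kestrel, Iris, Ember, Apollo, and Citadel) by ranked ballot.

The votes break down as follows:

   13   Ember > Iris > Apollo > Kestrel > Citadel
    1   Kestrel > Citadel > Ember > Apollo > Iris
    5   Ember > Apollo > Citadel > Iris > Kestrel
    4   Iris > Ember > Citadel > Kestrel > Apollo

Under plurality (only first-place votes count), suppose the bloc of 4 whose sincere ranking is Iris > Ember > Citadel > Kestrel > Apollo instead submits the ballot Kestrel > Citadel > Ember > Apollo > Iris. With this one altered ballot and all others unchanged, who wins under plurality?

First-place totals with the altered ballot: Kestrel 5, Iris 0, Ember 18, Apollo 0, Citadel 0.
The winner is unchanged: still Ember.

Ember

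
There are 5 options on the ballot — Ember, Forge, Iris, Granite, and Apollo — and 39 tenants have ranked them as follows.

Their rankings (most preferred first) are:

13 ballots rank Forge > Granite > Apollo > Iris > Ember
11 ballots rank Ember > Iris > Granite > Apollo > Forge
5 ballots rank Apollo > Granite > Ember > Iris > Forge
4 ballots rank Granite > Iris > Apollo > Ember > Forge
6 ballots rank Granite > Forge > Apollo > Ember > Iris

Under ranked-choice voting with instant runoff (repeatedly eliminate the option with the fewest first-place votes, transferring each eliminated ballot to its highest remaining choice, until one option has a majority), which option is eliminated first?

Iris

Round 1: Forge 13, Ember 11, Granite 10, Apollo 5, Iris 0. Iris has the fewest and is eliminated.
Round 2: Forge 13, Ember 11, Granite 10, Apollo 5. Apollo has the fewest and is eliminated.
Round 3: Granite 15, Forge 13, Ember 11. Ember has the fewest and is eliminated.
Round 4: Granite 26, Forge 13. Granite has a majority.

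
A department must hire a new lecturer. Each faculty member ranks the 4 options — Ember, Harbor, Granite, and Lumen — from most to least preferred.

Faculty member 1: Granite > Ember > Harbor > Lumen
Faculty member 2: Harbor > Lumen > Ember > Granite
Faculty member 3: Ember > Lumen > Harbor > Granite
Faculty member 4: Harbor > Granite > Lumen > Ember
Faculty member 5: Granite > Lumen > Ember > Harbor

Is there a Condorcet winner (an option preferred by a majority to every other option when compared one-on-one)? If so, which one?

There is no Condorcet winner

Head-to-head results (5 voters total):
Ember vs Harbor: Ember wins 3–2.
Ember vs Granite: Granite wins 3–2.
Ember vs Lumen: Lumen wins 3–2.
Harbor vs Granite: Harbor wins 3–2.
Harbor vs Lumen: Harbor wins 3–2.
Granite vs Lumen: Granite wins 3–2.
No candidate beats all others: Ember beats Harbor beats Granite beats Ember, a majority cycle.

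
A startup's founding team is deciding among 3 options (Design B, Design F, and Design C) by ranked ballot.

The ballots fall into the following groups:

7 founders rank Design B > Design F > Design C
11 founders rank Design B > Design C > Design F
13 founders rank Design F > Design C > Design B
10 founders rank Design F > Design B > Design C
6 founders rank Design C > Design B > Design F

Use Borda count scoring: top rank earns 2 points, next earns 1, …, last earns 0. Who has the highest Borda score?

Borda scores:
  Design B: 7·2 + 11·2 + 13·0 + 10·1 + 6·1 = 52
  Design F: 7·1 + 11·0 + 13·2 + 10·2 + 6·0 = 53
  Design C: 7·0 + 11·1 + 13·1 + 10·0 + 6·2 = 36
Design F has the highest total.

Design F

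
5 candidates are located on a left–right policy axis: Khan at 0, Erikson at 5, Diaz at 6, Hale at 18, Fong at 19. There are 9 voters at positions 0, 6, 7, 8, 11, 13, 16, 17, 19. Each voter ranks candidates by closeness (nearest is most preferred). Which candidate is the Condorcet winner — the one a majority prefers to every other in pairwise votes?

Diaz

With single-peaked preferences on a line, the Condorcet winner is the candidate closest to the median voter.
The median voter (position 11) is closest to Diaz at 6.
Check: Diaz vs Hale — voters closer to Diaz: 5 of 9.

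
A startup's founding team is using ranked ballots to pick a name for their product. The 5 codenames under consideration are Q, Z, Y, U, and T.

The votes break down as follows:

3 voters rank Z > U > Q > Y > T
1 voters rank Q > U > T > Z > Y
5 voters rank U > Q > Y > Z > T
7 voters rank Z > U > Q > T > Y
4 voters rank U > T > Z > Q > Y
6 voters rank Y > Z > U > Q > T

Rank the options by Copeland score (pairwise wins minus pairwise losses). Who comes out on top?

Pairwise results:
  Q vs Z: Z wins 20–6.
  Q vs Y: Q wins 20–6.
  Q vs U: U wins 25–1.
  Q vs T: Q wins 22–4.
  Z vs Y: Z wins 15–11.
  Z vs U: Z wins 16–10.
  Z vs T: Z wins 21–5.
  Y vs U: U wins 20–6.
  Y vs T: Y wins 14–12.
  U vs T: U wins 26–0.
Copeland scores (wins − losses):
  Q: 2 − 2 = 0
  Z: 4 − 0 = 4
  Y: 1 − 3 = -2
  U: 3 − 1 = 2
  T: 0 − 4 = -4
Z has the best Copeland score.

Z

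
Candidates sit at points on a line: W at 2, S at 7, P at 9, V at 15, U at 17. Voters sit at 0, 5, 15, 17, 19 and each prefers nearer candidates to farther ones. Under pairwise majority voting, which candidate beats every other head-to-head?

V

With single-peaked preferences on a line, the Condorcet winner is the candidate closest to the median voter.
The median voter (position 15) is closest to V at 15.
Check: V vs P — voters closer to V: 3 of 5.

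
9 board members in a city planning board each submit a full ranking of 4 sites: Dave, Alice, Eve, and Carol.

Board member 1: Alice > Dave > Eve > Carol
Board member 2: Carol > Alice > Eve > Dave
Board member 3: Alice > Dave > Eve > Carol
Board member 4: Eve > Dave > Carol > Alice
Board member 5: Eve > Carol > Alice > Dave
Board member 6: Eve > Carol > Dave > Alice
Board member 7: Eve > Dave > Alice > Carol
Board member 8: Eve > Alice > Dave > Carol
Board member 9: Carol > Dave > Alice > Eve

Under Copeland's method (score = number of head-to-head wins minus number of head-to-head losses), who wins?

Pairwise results:
  Dave vs Alice: Alice wins 5–4.
  Dave vs Eve: Eve wins 6–3.
  Dave vs Carol: Dave wins 5–4.
  Alice vs Eve: Eve wins 5–4.
  Alice vs Carol: Carol wins 5–4.
  Eve vs Carol: Eve wins 7–2.
Copeland scores (wins − losses):
  Dave: 1 − 2 = -1
  Alice: 1 − 2 = -1
  Eve: 3 − 0 = 3
  Carol: 1 − 2 = -1
Eve has the best Copeland score.

Eve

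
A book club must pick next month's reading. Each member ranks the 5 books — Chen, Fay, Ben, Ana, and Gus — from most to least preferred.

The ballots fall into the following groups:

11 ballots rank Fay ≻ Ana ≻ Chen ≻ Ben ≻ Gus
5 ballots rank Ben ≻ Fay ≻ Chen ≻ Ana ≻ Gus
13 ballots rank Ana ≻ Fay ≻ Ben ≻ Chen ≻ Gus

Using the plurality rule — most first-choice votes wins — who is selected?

Ana

First-place vote totals:
  Chen: 0
  Fay: 11
  Ben: 5
  Ana: 13
  Gus: 0
Ana has the most first-place votes.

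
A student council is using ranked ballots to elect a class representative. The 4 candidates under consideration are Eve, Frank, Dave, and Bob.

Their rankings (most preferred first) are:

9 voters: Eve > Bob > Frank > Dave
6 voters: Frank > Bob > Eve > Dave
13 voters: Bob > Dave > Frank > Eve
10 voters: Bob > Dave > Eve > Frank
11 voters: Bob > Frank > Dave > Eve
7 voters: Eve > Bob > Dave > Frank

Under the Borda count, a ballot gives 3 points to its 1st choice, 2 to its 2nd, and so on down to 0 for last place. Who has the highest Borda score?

Borda scores:
  Eve: 9·3 + 6·1 + 13·0 + 10·1 + 11·0 + 7·3 = 64
  Frank: 9·1 + 6·3 + 13·1 + 10·0 + 11·2 + 7·0 = 62
  Dave: 9·0 + 6·0 + 13·2 + 10·2 + 11·1 + 7·1 = 64
  Bob: 9·2 + 6·2 + 13·3 + 10·3 + 11·3 + 7·2 = 146
Bob has the highest total.

Bob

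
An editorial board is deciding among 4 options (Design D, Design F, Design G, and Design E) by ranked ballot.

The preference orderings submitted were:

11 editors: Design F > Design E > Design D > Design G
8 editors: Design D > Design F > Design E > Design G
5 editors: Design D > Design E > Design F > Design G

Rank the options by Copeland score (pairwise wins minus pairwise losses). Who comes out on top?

Pairwise results:
  Design D vs Design F: Design D wins 13–11.
  Design D vs Design G: Design D wins 24–0.
  Design D vs Design E: Design D wins 13–11.
  Design F vs Design G: Design F wins 24–0.
  Design F vs Design E: Design F wins 19–5.
  Design G vs Design E: Design E wins 24–0.
Copeland scores (wins − losses):
  Design D: 3 − 0 = 3
  Design F: 2 − 1 = 1
  Design G: 0 − 3 = -3
  Design E: 1 − 2 = -1
Design D has the best Copeland score.

Design D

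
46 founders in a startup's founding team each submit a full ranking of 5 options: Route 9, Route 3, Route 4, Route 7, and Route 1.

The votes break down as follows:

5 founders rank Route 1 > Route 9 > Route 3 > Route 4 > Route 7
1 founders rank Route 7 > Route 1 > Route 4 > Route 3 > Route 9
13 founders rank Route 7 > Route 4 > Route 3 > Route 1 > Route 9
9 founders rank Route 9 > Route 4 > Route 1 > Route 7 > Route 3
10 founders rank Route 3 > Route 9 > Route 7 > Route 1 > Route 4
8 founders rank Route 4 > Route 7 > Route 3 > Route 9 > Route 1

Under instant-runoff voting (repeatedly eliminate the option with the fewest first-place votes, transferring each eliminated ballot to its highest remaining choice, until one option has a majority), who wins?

Round 1: Route 7 14, Route 3 10, Route 9 9, Route 4 8, Route 1 5. Route 1 has the fewest and is eliminated.
Round 2: Route 9 14, Route 7 14, Route 3 10, Route 4 8. Route 4 has the fewest and is eliminated.
Round 3: Route 7 22, Route 9 14, Route 3 10. Route 3 has the fewest and is eliminated.
Round 4: Route 9 24, Route 7 22. Route 9 has a majority.

Route 9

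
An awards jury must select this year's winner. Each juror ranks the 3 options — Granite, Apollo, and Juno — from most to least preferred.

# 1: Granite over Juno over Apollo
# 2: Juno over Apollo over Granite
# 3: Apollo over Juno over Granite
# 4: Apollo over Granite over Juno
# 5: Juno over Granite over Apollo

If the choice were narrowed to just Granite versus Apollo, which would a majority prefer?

Ballots ranking Granite above Apollo: 2.
Ballots ranking Apollo above Granite: 3.
Apollo wins the head-to-head, 3–2.

Apollo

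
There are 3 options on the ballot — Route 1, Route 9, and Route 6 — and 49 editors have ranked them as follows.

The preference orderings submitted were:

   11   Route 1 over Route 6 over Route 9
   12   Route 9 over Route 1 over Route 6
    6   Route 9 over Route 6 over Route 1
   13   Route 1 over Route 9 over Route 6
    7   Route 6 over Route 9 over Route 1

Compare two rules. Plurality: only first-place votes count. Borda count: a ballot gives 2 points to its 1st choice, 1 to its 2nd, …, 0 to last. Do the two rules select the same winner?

Plurality first-place counts: Route 1 24, Route 9 18, Route 6 7 → Route 1.
Borda totals: Route 1 60, Route 9 56, Route 6 31 → Route 1.
The two rules agree on Route 1.

Yes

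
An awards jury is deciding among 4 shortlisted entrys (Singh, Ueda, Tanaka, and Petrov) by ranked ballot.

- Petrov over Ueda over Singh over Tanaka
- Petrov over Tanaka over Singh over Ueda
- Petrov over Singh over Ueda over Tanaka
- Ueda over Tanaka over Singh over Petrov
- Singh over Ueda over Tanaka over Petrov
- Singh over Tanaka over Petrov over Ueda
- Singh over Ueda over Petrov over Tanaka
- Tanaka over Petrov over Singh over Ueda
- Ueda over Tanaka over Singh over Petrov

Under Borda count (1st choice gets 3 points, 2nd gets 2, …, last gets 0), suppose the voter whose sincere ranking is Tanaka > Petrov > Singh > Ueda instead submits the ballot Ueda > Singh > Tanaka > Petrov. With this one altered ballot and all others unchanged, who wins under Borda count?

Singh

Borda totals with the altered ballot: Singh 17, Ueda 16, Tanaka 10, Petrov 11.
The winner is unchanged: still Singh.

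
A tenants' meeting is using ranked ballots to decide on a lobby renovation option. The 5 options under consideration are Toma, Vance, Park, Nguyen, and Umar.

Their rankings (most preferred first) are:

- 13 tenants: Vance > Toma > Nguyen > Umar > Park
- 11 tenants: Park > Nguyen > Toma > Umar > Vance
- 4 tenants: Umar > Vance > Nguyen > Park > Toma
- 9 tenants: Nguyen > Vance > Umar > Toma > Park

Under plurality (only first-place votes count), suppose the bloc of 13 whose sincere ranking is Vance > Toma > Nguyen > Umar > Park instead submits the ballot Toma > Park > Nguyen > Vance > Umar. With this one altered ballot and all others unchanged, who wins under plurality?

Toma

First-place totals with the altered ballot: Toma 13, Vance 0, Park 11, Nguyen 9, Umar 4.
The switch changes the winner from Vance to Toma.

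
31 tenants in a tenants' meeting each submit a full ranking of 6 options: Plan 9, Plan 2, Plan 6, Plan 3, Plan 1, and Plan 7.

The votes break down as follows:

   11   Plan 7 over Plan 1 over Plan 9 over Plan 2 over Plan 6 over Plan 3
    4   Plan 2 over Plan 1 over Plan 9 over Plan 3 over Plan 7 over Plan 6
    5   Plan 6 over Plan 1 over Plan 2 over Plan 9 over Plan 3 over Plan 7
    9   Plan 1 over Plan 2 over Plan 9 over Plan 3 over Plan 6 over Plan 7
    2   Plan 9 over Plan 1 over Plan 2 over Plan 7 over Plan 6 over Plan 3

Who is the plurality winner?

First-place vote totals:
  Plan 9: 2
  Plan 2: 4
  Plan 6: 5
  Plan 3: 0
  Plan 1: 9
  Plan 7: 11
Plan 7 has the most first-place votes.

Plan 7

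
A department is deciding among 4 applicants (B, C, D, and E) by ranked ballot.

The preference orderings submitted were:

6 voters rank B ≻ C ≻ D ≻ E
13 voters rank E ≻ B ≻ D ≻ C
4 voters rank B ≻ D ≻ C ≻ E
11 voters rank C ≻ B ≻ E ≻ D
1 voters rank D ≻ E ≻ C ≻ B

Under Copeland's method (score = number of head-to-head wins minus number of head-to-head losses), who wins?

B

Pairwise results:
  B vs C: B wins 23–12.
  B vs D: B wins 34–1.
  B vs E: B wins 21–14.
  C vs D: D wins 18–17.
  C vs E: C wins 21–14.
  D vs E: E wins 24–11.
Copeland scores (wins − losses):
  B: 3 − 0 = 3
  C: 1 − 2 = -1
  D: 1 − 2 = -1
  E: 1 − 2 = -1
B has the best Copeland score.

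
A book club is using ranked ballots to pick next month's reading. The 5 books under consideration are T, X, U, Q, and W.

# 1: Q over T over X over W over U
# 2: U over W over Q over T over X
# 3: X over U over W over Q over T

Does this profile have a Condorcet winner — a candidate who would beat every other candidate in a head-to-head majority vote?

Head-to-head results (3 voters total):
T vs X: T wins 2–1.
T vs U: U wins 2–1.
T vs Q: Q wins 3–0.
T vs W: W wins 2–1.
X vs U: X wins 2–1.
X vs Q: Q wins 2–1.
X vs W: X wins 2–1.
U vs Q: U wins 2–1.
U vs W: U wins 2–1.
Q vs W: W wins 2–1.
No candidate beats all others: T beats X beats U beats T, a majority cycle.

No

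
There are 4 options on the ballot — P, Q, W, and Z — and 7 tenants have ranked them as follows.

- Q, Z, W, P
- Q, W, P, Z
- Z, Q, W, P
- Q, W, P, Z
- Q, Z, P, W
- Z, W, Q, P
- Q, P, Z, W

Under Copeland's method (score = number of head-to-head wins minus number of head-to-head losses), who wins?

Q

Pairwise results:
  P vs Q: Q wins 7–0.
  P vs W: W wins 5–2.
  P vs Z: Z wins 4–3.
  Q vs W: Q wins 6–1.
  Q vs Z: Q wins 5–2.
  W vs Z: Z wins 5–2.
Copeland scores (wins − losses):
  P: 0 − 3 = -3
  Q: 3 − 0 = 3
  W: 1 − 2 = -1
  Z: 2 − 1 = 1
Q has the best Copeland score.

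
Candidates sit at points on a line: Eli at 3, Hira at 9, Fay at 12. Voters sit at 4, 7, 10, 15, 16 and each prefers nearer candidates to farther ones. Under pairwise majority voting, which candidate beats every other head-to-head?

Hira

With single-peaked preferences on a line, the Condorcet winner is the candidate closest to the median voter.
The median voter (position 10) is closest to Hira at 9.
Check: Hira vs Eli — voters closer to Hira: 4 of 5.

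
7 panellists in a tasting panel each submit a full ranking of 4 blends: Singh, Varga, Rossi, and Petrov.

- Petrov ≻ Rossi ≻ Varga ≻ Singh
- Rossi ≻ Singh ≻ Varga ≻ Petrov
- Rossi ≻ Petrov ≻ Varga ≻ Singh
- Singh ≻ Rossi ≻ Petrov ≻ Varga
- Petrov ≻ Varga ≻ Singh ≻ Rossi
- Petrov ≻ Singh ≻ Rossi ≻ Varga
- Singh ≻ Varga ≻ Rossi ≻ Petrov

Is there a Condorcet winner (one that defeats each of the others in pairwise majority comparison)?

Head-to-head results (7 voters total):
Singh vs Varga: Singh wins 4–3.
Singh vs Rossi: Singh wins 4–3.
Singh vs Petrov: Petrov wins 4–3.
Varga vs Rossi: Rossi wins 5–2.
Varga vs Petrov: Petrov wins 5–2.
Rossi vs Petrov: Rossi wins 4–3.
No candidate beats all others: Singh beats Rossi beats Petrov beats Singh, a majority cycle.

No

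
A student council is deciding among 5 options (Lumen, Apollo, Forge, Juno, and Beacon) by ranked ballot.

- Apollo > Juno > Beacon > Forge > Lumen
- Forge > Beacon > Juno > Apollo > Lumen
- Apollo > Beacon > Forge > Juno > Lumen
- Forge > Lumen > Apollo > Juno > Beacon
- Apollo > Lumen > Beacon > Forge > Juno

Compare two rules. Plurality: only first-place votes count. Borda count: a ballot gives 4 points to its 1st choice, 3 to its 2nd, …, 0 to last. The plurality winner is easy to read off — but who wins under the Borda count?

Plurality first-place counts: Lumen 0, Apollo 3, Forge 2, Juno 0, Beacon 0 → Apollo.
Borda totals: Lumen 6, Apollo 15, Forge 12, Juno 7, Beacon 10 → Apollo.

Apollo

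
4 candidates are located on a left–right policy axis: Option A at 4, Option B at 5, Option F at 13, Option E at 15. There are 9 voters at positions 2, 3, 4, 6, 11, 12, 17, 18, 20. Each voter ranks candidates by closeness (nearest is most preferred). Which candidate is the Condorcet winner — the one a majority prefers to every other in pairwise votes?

With single-peaked preferences on a line, the Condorcet winner is the candidate closest to the median voter.
The median voter (position 11) is closest to Option F at 13.
Check: Option F vs Option B — voters closer to Option F: 5 of 9.

Option F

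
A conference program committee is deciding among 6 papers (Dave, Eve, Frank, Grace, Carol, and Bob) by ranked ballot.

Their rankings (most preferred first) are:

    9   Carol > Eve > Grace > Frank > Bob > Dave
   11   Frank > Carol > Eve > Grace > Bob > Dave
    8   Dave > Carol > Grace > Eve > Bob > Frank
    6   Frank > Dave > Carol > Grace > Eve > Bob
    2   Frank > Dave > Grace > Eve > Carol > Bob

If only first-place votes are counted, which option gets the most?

Frank

First-place vote totals:
  Dave: 8
  Eve: 0
  Frank: 19
  Grace: 0
  Carol: 9
  Bob: 0
Frank has the most first-place votes.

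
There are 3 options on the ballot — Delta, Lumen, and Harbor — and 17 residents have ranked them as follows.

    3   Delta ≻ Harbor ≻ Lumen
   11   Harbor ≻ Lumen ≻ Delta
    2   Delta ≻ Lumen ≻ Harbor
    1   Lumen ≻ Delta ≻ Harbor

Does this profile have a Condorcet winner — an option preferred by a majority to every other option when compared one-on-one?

Yes

Head-to-head results (17 voters total):
Delta vs Lumen: Lumen wins 12–5.
Delta vs Harbor: Harbor wins 11–6.
Lumen vs Harbor: Harbor wins 14–3.
Harbor beats each rival — Delta (11–6), Lumen (14–3) — so Harbor is the Condorcet winner.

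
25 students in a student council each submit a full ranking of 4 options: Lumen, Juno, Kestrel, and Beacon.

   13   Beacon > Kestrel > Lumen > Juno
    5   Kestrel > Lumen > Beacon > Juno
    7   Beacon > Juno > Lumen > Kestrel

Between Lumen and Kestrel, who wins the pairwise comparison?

Ballots ranking Lumen above Kestrel: 7.
Ballots ranking Kestrel above Lumen: 13+5 = 18.
Kestrel wins the head-to-head, 18–7.

Kestrel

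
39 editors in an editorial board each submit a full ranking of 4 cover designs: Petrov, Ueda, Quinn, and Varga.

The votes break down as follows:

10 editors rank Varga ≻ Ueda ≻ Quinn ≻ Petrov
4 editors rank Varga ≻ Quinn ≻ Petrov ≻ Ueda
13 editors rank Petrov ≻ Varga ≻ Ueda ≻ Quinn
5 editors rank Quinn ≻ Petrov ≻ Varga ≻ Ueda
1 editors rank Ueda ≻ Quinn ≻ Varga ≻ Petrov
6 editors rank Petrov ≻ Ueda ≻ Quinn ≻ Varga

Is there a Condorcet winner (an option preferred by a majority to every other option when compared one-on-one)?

Head-to-head results (39 voters total):
Petrov vs Ueda: Petrov wins 28–11.
Petrov vs Quinn: Quinn wins 20–19.
Petrov vs Varga: Petrov wins 24–15.
Ueda vs Quinn: Ueda wins 30–9.
Ueda vs Varga: Varga wins 32–7.
Quinn vs Varga: Varga wins 27–12.
No candidate beats all others: Petrov beats Ueda beats Quinn beats Petrov, a majority cycle.

No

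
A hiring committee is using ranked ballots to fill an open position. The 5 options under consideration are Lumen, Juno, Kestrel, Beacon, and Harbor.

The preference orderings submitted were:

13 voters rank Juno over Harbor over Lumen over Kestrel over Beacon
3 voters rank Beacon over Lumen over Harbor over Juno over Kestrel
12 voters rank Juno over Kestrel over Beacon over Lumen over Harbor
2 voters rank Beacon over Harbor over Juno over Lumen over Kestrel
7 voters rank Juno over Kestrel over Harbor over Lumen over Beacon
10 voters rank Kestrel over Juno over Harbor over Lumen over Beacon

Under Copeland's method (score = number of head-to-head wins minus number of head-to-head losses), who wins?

Juno

Pairwise results:
  Lumen vs Juno: Juno wins 44–3.
  Lumen vs Kestrel: Kestrel wins 29–18.
  Lumen vs Beacon: Lumen wins 30–17.
  Lumen vs Harbor: Harbor wins 32–15.
  Juno vs Kestrel: Juno wins 37–10.
  Juno vs Beacon: Juno wins 42–5.
  Juno vs Harbor: Juno wins 42–5.
  Kestrel vs Beacon: Kestrel wins 42–5.
  Kestrel vs Harbor: Kestrel wins 29–18.
  Beacon vs Harbor: Harbor wins 30–17.
Copeland scores (wins − losses):
  Lumen: 1 − 3 = -2
  Juno: 4 − 0 = 4
  Kestrel: 3 − 1 = 2
  Beacon: 0 − 4 = -4
  Harbor: 2 − 2 = 0
Juno has the best Copeland score.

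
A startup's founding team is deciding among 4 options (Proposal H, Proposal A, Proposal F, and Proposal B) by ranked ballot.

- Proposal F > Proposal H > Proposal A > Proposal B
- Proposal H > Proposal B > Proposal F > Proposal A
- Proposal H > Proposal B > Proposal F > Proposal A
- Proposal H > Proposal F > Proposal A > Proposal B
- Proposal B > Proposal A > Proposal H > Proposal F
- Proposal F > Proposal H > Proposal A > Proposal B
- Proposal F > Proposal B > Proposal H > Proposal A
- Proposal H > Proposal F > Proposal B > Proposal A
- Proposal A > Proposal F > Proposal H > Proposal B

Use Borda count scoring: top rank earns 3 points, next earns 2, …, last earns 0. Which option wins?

Proposal H

Borda scores:
  Proposal H: 2 + 3 + 3 + 3 + 1 + 2 + 1 + 3 + 1 = 19
  Proposal A: 1 + 0 + 0 + 1 + 2 + 1 + 0 + 0 + 3 = 8
  Proposal F: 3 + 1 + 1 + 2 + 0 + 3 + 3 + 2 + 2 = 17
  Proposal B: 0 + 2 + 2 + 0 + 3 + 0 + 2 + 1 + 0 = 10
Proposal H has the highest total.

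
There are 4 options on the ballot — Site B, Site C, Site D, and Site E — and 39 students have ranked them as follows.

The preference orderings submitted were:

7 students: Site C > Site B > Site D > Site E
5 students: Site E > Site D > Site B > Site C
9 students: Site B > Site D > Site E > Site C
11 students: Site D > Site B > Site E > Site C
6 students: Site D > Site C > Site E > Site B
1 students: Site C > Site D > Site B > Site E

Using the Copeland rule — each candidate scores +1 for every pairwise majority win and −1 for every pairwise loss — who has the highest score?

Site D

Pairwise results:
  Site B vs Site C: Site B wins 25–14.
  Site B vs Site D: Site D wins 23–16.
  Site B vs Site E: Site B wins 28–11.
  Site C vs Site D: Site D wins 31–8.
  Site C vs Site E: Site E wins 25–14.
  Site D vs Site E: Site D wins 34–5.
Copeland scores (wins − losses):
  Site B: 2 − 1 = 1
  Site C: 0 − 3 = -3
  Site D: 3 − 0 = 3
  Site E: 1 − 2 = -1
Site D has the best Copeland score.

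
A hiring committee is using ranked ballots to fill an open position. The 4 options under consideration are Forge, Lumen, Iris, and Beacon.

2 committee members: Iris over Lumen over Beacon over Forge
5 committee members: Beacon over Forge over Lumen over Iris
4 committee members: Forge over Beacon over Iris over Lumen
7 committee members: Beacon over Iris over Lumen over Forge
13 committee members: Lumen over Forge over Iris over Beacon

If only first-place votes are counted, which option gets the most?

First-place vote totals:
  Forge: 4
  Lumen: 13
  Iris: 2
  Beacon: 12
Lumen has the most first-place votes.

Lumen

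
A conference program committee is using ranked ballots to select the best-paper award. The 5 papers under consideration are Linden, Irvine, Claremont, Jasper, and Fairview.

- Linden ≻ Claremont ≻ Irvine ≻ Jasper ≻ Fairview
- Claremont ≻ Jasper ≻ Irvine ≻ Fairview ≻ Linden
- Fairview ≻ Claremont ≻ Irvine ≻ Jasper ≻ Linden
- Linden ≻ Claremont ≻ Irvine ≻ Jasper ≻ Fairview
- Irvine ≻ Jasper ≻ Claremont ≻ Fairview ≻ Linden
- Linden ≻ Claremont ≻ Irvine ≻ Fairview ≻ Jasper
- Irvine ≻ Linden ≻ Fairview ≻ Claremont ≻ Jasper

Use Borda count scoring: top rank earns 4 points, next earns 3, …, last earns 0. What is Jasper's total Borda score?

9

Borda scores:
  Linden: 4 + 0 + 0 + 4 + 0 + 4 + 3 = 15
  Irvine: 2 + 2 + 2 + 2 + 4 + 2 + 4 = 18
  Claremont: 3 + 4 + 3 + 3 + 2 + 3 + 1 = 19
  Jasper: 1 + 3 + 1 + 1 + 3 + 0 + 0 = 9
  Fairview: 0 + 1 + 4 + 0 + 1 + 1 + 2 = 9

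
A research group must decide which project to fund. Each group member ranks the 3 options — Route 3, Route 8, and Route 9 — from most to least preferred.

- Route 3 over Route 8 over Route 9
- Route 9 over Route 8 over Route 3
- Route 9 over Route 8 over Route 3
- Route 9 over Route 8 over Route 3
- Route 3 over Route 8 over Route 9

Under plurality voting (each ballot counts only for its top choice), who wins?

Route 9

First-place vote totals:
  Route 3: 2
  Route 8: 0
  Route 9: 3
Route 9 has the most first-place votes.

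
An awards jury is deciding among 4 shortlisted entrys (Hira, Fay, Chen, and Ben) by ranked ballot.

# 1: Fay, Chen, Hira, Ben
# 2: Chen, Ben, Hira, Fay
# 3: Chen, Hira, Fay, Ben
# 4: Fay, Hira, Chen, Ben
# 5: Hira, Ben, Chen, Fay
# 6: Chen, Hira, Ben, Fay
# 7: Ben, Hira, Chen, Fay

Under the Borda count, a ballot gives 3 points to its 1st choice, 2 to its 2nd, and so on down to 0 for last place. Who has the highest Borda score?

Chen

Borda scores:
  Hira: 1 + 1 + 2 + 2 + 3 + 2 + 2 = 13
  Fay: 3 + 0 + 1 + 3 + 0 + 0 + 0 = 7
  Chen: 2 + 3 + 3 + 1 + 1 + 3 + 1 = 14
  Ben: 0 + 2 + 0 + 0 + 2 + 1 + 3 = 8
Chen has the highest total.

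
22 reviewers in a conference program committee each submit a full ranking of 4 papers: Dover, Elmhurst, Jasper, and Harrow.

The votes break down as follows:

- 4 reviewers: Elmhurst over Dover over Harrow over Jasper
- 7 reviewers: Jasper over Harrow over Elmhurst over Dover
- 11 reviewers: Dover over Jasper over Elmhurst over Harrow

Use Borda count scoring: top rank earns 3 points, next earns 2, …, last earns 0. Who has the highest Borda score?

Borda scores:
  Dover: 4·2 + 7·0 + 11·3 = 41
  Elmhurst: 4·3 + 7·1 + 11·1 = 30
  Jasper: 4·0 + 7·3 + 11·2 = 43
  Harrow: 4·1 + 7·2 + 11·0 = 18
Jasper has the highest total.

Jasper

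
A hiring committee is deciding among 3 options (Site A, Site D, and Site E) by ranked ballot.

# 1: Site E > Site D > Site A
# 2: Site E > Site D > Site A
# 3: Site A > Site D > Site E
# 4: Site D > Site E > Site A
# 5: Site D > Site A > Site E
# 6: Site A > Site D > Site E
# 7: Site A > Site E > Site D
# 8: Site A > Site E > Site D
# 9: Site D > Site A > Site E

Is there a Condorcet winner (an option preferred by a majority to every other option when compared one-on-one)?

Head-to-head results (9 voters total):
Site A vs Site D: Site D wins 5–4.
Site A vs Site E: Site A wins 6–3.
Site D vs Site E: Site D wins 5–4.
Site D beats each rival — Site A (5–4), Site E (5–4) — so Site D is the Condorcet winner.

Yes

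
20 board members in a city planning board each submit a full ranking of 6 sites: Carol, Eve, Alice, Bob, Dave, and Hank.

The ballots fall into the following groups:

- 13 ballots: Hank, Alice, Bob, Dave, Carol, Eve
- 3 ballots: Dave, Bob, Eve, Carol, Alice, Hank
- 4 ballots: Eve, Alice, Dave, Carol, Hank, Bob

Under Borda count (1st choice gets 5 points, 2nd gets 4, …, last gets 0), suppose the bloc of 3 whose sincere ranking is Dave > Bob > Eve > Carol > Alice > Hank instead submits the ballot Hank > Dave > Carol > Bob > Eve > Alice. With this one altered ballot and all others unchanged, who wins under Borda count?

Hank

Borda totals with the altered ballot: Carol 30, Eve 23, Alice 68, Bob 45, Dave 50, Hank 84.
The switch changes the winner from Alice to Hank.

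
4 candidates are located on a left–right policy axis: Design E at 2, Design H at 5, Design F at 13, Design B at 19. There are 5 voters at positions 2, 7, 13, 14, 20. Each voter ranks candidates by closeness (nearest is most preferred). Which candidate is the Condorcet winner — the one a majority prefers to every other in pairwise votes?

With single-peaked preferences on a line, the Condorcet winner is the candidate closest to the median voter.
The median voter (position 13) is closest to Design F at 13.
Check: Design F vs Design E — voters closer to Design F: 3 of 5.

Design F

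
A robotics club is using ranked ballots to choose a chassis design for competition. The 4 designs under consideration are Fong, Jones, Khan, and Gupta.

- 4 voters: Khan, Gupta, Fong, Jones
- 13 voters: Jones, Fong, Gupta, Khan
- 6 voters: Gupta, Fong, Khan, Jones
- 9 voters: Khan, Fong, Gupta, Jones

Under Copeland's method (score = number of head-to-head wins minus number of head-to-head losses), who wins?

Pairwise results:
  Fong vs Jones: Fong wins 19–13.
  Fong vs Khan: Fong wins 19–13.
  Fong vs Gupta: Fong wins 22–10.
  Jones vs Khan: Khan wins 19–13.
  Jones vs Gupta: Gupta wins 19–13.
  Khan vs Gupta: Gupta wins 19–13.
Copeland scores (wins − losses):
  Fong: 3 − 0 = 3
  Jones: 0 − 3 = -3
  Khan: 1 − 2 = -1
  Gupta: 2 − 1 = 1
Fong has the best Copeland score.

Fong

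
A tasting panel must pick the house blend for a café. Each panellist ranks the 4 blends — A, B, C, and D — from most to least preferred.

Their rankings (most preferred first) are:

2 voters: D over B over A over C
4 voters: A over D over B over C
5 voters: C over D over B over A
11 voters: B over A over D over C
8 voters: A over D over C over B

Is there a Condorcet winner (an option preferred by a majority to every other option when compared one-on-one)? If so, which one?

None — there is no Condorcet winner

Head-to-head results (30 voters total):
A vs B: B wins 18–12.
A vs C: A wins 25–5.
A vs D: A wins 23–7.
B vs C: B wins 17–13.
B vs D: D wins 19–11.
C vs D: D wins 25–5.
No candidate beats all others: A beats D beats B beats A, a majority cycle.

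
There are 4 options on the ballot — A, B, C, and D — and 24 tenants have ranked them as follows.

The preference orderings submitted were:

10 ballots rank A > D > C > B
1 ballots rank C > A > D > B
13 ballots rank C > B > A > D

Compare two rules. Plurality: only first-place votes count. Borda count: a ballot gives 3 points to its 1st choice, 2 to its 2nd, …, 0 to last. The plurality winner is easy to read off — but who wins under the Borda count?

C

Plurality first-place counts: A 10, B 0, C 14, D 0 → C.
Borda totals: A 45, B 26, C 52, D 21 → C.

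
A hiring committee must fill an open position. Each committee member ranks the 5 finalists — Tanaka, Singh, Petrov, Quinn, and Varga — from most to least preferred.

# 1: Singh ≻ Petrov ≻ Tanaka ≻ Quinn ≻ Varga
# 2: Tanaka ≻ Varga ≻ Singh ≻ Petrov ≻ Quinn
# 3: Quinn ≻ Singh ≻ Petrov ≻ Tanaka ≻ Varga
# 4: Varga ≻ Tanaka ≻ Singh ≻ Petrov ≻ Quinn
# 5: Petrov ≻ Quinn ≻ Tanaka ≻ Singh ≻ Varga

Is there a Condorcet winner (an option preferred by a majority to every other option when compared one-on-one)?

No

Head-to-head results (5 voters total):
Tanaka vs Singh: Tanaka wins 3–2.
Tanaka vs Petrov: Petrov wins 3–2.
Tanaka vs Quinn: Tanaka wins 3–2.
Tanaka vs Varga: Tanaka wins 4–1.
Singh vs Petrov: Singh wins 4–1.
Singh vs Quinn: Singh wins 3–2.
Singh vs Varga: Singh wins 3–2.
Petrov vs Quinn: Petrov wins 4–1.
Petrov vs Varga: Petrov wins 3–2.
Quinn vs Varga: Quinn wins 3–2.
No candidate beats all others: Tanaka beats Singh beats Petrov beats Tanaka, a majority cycle.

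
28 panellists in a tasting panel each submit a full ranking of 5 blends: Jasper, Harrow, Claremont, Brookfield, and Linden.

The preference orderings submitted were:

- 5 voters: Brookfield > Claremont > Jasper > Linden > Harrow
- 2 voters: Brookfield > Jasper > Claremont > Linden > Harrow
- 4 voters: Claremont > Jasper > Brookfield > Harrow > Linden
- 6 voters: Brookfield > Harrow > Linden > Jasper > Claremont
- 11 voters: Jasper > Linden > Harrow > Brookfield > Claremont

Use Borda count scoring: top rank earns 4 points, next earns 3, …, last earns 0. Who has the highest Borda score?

Jasper

Borda scores:
  Jasper: 5·2 + 2·3 + 4·3 + 6·1 + 11·4 = 78
  Harrow: 5·0 + 2·0 + 4·1 + 6·3 + 11·2 = 44
  Claremont: 5·3 + 2·2 + 4·4 + 6·0 + 11·0 = 35
  Brookfield: 5·4 + 2·4 + 4·2 + 6·4 + 11·1 = 71
  Linden: 5·1 + 2·1 + 4·0 + 6·2 + 11·3 = 52
Jasper has the highest total.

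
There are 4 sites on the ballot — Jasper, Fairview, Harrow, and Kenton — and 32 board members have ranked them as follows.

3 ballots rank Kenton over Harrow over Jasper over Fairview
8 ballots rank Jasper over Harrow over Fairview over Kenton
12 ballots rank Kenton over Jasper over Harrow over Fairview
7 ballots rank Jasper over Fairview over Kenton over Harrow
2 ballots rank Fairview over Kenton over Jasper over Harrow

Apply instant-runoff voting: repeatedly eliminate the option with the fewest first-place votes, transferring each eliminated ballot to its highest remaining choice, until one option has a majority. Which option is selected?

Kenton

Round 1: Jasper 15, Kenton 15, Fairview 2, Harrow 0. Harrow has the fewest and is eliminated.
Round 2: Jasper 15, Kenton 15, Fairview 2. Fairview has the fewest and is eliminated.
Round 3: Kenton 17, Jasper 15. Kenton has a majority.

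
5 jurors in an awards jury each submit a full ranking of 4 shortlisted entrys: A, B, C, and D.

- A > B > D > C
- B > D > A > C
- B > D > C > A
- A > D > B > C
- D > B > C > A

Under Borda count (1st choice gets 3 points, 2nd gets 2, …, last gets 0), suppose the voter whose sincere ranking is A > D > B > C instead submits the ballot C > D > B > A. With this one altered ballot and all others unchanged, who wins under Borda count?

Borda totals with the altered ballot: A 4, B 11, C 5, D 10.
The winner is unchanged: still B.

B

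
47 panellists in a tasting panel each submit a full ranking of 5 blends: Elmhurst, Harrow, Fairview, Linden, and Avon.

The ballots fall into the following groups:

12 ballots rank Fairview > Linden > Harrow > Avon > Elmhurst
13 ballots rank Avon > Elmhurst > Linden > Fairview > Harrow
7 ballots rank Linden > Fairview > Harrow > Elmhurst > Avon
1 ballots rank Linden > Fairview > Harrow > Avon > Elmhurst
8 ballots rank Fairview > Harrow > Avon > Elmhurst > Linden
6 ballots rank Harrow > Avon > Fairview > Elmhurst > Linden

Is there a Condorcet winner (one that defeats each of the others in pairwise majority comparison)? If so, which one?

Head-to-head results (47 voters total):
Elmhurst vs Harrow: Harrow wins 34–13.
Elmhurst vs Fairview: Fairview wins 34–13.
Elmhurst vs Linden: Elmhurst wins 27–20.
Elmhurst vs Avon: Avon wins 40–7.
Harrow vs Fairview: Fairview wins 41–6.
Harrow vs Linden: Linden wins 33–14.
Harrow vs Avon: Harrow wins 34–13.
Fairview vs Linden: Fairview wins 26–21.
Fairview vs Avon: Fairview wins 28–19.
Linden vs Avon: Avon wins 27–20.
Fairview beats each rival — Elmhurst (34–13), Harrow (41–6), Linden (26–21), Avon (28–19) — so Fairview is the Condorcet winner.

Fairview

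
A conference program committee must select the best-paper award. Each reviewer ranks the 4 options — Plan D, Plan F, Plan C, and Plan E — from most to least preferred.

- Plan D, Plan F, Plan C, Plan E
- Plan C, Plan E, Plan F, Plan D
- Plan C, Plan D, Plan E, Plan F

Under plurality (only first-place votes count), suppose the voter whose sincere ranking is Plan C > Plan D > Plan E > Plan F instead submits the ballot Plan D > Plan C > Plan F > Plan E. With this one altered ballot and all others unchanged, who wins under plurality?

Plan D

First-place totals with the altered ballot: Plan D 2, Plan F 0, Plan C 1, Plan E 0.
The switch changes the winner from Plan C to Plan D.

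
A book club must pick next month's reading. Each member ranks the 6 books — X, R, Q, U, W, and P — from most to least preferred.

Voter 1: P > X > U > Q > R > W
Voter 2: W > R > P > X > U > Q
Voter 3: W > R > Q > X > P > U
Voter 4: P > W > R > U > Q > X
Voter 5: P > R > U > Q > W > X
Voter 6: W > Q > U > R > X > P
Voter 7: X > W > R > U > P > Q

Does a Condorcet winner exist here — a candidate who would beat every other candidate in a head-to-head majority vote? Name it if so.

Head-to-head results (7 voters total):
X vs R: R wins 5–2.
X vs Q: Q wins 4–3.
X vs U: X wins 4–3.
X vs W: W wins 5–2.
X vs P: P wins 4–3.
R vs Q: R wins 5–2.
R vs U: R wins 5–2.
R vs W: W wins 5–2.
R vs P: R wins 4–3.
Q vs U: U wins 5–2.
Q vs W: W wins 5–2.
Q vs P: P wins 5–2.
U vs W: W wins 5–2.
U vs P: P wins 5–2.
W vs P: W wins 4–3.
W beats each rival — X (5–2), R (5–2), Q (5–2), U (5–2), P (4–3) — so W is the Condorcet winner.

W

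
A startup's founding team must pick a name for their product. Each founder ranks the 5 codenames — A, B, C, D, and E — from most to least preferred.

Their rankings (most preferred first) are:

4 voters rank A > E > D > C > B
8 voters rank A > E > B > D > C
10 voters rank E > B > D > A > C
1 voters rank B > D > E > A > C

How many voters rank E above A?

11

Ballots ranking E above A: 10+1 = 11.
Ballots ranking A above E: 4+8 = 12.
So 11 of 23 voters prefer E to A.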